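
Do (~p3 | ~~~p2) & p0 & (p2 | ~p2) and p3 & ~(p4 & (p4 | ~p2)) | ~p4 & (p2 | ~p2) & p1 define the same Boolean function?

No

E1: (~p3 | ~~~p2) & p0 & (p2 | ~p2)
    = (~p3 | ~~~p2) & p0
    = (~p3 | ~p2) & p0
E2: p3 & ~(p4 & (p4 | ~p2)) | ~p4 & (p2 | ~p2) & p1
    = p3 & ~(p4 & (p4 | ~p2)) | ~p4 & p1
    = p3 & ~p4 | ~p4 & p1
    = ~p4 & (p3 | p1)
These differ: at p0=0, p1=1, p2=0, p3=1, p4=0, E1 = 0 but E2 = 1.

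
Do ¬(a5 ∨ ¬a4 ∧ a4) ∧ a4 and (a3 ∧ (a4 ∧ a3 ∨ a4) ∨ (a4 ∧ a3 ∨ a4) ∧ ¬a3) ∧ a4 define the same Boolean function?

No

E1: ¬(a5 ∨ ¬a4 ∧ a4) ∧ a4
    = ¬a5 ∧ a4   (complement / identity)
E2: (a3 ∧ (a4 ∧ a3 ∨ a4) ∨ (a4 ∧ a3 ∨ a4) ∧ ¬a3) ∧ a4
    = (a4 ∧ a3 ∨ a4) ∧ a4   (distribution)
    = a4 ∧ a4   (absorption)
    = a4   (idempotence)
These differ: at a3=0, a4=1, a5=1, E1 = 0 but E2 = 1.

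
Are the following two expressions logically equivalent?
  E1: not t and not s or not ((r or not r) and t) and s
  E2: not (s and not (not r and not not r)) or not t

E1: not t and not s or not ((r or not r) and t) and s
    = not t and not s or not t and s   [complement / identity]
    = not t   [distribution]
E2: not (s and not (not r and not not r)) or not t
    = not (s and (r or not r)) or not t   [De Morgan]
    = not s or not t   [complement / identity]
These differ: at r=0, s=0, t=1, E1 = 0 but E2 = 1.

No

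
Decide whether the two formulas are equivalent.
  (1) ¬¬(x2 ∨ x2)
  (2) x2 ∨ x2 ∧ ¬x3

Yes

E1: ¬¬(x2 ∨ x2)
    = x2 ∨ x2   — double negation
    = x2   — idempotence
E2: x2 ∨ x2 ∧ ¬x3
    = x2   — absorption
Both reduce to x2, so they are equivalent.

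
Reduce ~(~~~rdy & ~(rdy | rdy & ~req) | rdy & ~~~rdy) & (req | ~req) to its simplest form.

rdy

~(~~~rdy & ~(rdy | rdy & ~req) | rdy & ~~~rdy) & (req | ~req)
= ~(~~~rdy & ~(rdy | rdy & ~req) | rdy & ~~~rdy)   — complement / identity
= ~(~~~rdy & ~rdy | rdy & ~~~rdy)   — absorption
= ~~~~rdy   — distribution
= ~~rdy   — double negation
= rdy   — double negation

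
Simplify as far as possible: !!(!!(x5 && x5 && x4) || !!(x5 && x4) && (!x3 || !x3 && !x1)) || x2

!!(!!(x5 && x5 && x4) || !!(x5 && x4) && (!x3 || !x3 && !x1)) || x2
= !!(!!(x5 && x4) || !!(x5 && x4) && (!x3 || !x3 && !x1)) || x2   [idempotence]
= !!(x5 && x4) || !!(x5 && x4) && (!x3 || !x3 && !x1) || x2   [double negation]
= !!(x5 && x4) || !!(x5 && x4) && !x3 || x2   [absorption]
= !!(x5 && x4) || x2   [absorption]
= x5 && x4 || x2   [double negation]

x5 && x4 || x2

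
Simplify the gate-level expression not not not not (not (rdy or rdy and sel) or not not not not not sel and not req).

not rdy or not sel and not req

not not not not (not (rdy or rdy and sel) or not not not not not sel and not req)
= not not not not (not (rdy or rdy and sel) or not not not sel and not req)   (double negation)
= not not not not (not (rdy or rdy and sel) or not sel and not req)   (double negation)
= not not (not (rdy or rdy and sel) or not sel and not req)   (double negation)
= not (rdy or rdy and sel) or not sel and not req   (double negation)
= not rdy or not sel and not req   (absorption)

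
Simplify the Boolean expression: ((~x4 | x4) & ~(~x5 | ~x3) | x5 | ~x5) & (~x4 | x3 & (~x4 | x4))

~x4 | x3

((~x4 | x4) & ~(~x5 | ~x3) | x5 | ~x5) & (~x4 | x3 & (~x4 | x4))
= (~(~x5 | ~x3) | x5 | ~x5) & (~x4 | x3 & (~x4 | x4))   — complement / identity
= (x5 & x3 | x5 | ~x5) & (~x4 | x3 & (~x4 | x4))   — De Morgan
= (x5 & x3 | x5 | ~x5) & (~x4 | x3)   — complement / identity
= (x5 | ~x5) & (~x4 | x3)   — absorption
= ~x4 | x3   — complement / identity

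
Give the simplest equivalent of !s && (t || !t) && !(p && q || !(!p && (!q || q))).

!s && !p

!s && (t || !t) && !(p && q || !(!p && (!q || q)))
= !s && (t || !t) && !(p && q || !!p)   (complement / identity)
= !s && !(p && q || !!p)   (complement / identity)
= !s && !(p && q || p)   (double negation)
= !s && !p   (absorption)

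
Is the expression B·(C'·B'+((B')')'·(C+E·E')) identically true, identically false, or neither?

identically false

B·(C'·B'+((B')')'·(C+E·E'))
= B·(C'·B'+B'·(C+E·E'))
= B·(C'·B'+B'·C)
= B·B'
= 0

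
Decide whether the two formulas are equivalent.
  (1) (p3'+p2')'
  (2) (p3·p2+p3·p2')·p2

Yes

E1: (p3'+p2')'
    = p3·p2   — De Morgan
E2: (p3·p2+p3·p2')·p2
    = p3·p2   — distribution
Both reduce to p3·p2, so they are equivalent.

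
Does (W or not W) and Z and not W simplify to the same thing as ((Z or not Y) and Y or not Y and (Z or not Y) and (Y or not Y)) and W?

No

E1: (W or not W) and Z and not W
    = Z and not W   [complement / identity]
E2: ((Z or not Y) and Y or not Y and (Z or not Y) and (Y or not Y)) and W
    = ((Z or not Y) and Y or not Y and (Z or not Y)) and W   [complement / identity]
    = (Z or not Y) and W   [distribution]
These differ: at W=0, Y=0, Z=1, E1 = 1 but E2 = 0.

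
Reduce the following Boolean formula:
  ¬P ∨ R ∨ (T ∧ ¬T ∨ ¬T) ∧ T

¬P ∨ R ∨ (T ∧ ¬T ∨ ¬T) ∧ T
= ¬P ∨ R ∨ ¬T ∧ T
= ¬P ∨ R

¬P ∨ R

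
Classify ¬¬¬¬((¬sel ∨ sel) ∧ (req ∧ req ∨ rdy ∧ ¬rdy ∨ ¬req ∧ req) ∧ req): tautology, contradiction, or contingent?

¬¬¬¬((¬sel ∨ sel) ∧ (req ∧ req ∨ rdy ∧ ¬rdy ∨ ¬req ∧ req) ∧ req)
= ¬¬¬¬((req ∧ req ∨ rdy ∧ ¬rdy ∨ ¬req ∧ req) ∧ req)   (complement / identity)
= ¬¬¬¬((req ∧ req ∨ ¬req ∧ req) ∧ req)   (complement / identity)
= ¬¬¬¬(req ∧ req)   (distribution)
= ¬¬(req ∧ req)   (double negation)
= req ∧ req   (double negation)
= req   (idempotence)
This depends on req, so it is not a constant.

contingent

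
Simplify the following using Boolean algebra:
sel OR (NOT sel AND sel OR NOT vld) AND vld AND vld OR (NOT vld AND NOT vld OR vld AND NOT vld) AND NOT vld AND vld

sel

sel OR (NOT sel AND sel OR NOT vld) AND vld AND vld OR (NOT vld AND NOT vld OR vld AND NOT vld) AND NOT vld AND vld
= sel OR (NOT sel AND sel OR NOT vld) AND vld AND vld OR NOT vld AND NOT vld AND vld   (distribution)
= sel OR NOT vld AND vld AND vld OR NOT vld AND NOT vld AND vld   (complement / identity)
= sel OR NOT vld AND vld   (distribution)
= sel   (complement / identity)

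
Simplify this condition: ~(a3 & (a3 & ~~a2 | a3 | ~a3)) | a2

~(a3 & (a3 & ~~a2 | a3 | ~a3)) | a2
= ~(a3 & (a3 & a2 | a3 | ~a3)) | a2   (double negation)
= ~(a3 & (a3 | ~a3)) | a2   (absorption)
= ~a3 | a2   (complement / identity)

~a3 | a2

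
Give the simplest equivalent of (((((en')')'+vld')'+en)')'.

en

(((((en')')'+vld')'+en)')'
= (((en'+vld')'+en)')'   [double negation]
= (en'+vld')'+en   [double negation]
= en·vld+en   [De Morgan]
= en   [absorption]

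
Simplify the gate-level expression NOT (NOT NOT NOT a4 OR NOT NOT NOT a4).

a4

NOT (NOT NOT NOT a4 OR NOT NOT NOT a4)
= NOT NOT NOT NOT a4
= NOT NOT a4
= a4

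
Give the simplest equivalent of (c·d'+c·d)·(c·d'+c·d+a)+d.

(c·d'+c·d)·(c·d'+c·d+a)+d
= c·d'+c·d+d
= c+d

c+d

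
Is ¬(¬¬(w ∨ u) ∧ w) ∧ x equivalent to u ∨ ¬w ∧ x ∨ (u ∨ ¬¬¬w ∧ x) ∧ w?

No

E1: ¬(¬¬(w ∨ u) ∧ w) ∧ x
    = ¬((w ∨ u) ∧ w) ∧ x   — double negation
    = ¬w ∧ x   — absorption
E2: u ∨ ¬w ∧ x ∨ (u ∨ ¬¬¬w ∧ x) ∧ w
    = u ∨ ¬w ∧ x ∨ (u ∨ ¬w ∧ x) ∧ w   — double negation
    = u ∨ ¬w ∧ x   — absorption
These differ: at u=1, w=1, x=0, E1 = 0 but E2 = 1.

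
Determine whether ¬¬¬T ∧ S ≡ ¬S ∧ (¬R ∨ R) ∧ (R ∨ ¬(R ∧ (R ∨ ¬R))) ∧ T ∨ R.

No

E1: ¬¬¬T ∧ S
    = ¬T ∧ S   [double negation]
E2: ¬S ∧ (¬R ∨ R) ∧ (R ∨ ¬(R ∧ (R ∨ ¬R))) ∧ T ∨ R
    = ¬S ∧ (¬R ∨ R) ∧ (R ∨ ¬R) ∧ T ∨ R   [complement / identity]
    = ¬S ∧ (¬R ∨ R) ∧ T ∨ R   [complement / identity]
    = ¬S ∧ T ∨ R   [complement / identity]
These differ: at R=1, S=0, T=0, E1 = 0 but E2 = 1.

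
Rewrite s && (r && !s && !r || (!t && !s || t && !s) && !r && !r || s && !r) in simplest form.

s && !r

s && (r && !s && !r || (!t && !s || t && !s) && !r && !r || s && !r)
= s && (r && !s && !r || !s && !r && !r || s && !r)   [distribution]
= s && (!s && !r || s && !r)   [distribution]
= s && !r   [distribution]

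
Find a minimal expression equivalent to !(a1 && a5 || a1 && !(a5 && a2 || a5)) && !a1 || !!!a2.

!a1 || !a2

!(a1 && a5 || a1 && !(a5 && a2 || a5)) && !a1 || !!!a2
= !(a1 && a5 || a1 && !a5) && !a1 || !!!a2   (absorption)
= !(a1 && a5 || a1 && !a5) && !a1 || !a2   (double negation)
= !a1 && !a1 || !a2   (distribution)
= !a1 || !a2   (idempotence)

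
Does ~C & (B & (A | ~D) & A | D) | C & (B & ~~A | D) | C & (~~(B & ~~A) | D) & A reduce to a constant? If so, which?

~C & (B & (A | ~D) & A | D) | C & (B & ~~A | D) | C & (~~(B & ~~A) | D) & A
= ~C & (B & (A | ~D) & A | D) | C & (B & ~~A | D) | C & (B & ~~A | D) & A
= ~C & (B & A | D) | C & (B & ~~A | D) | C & (B & ~~A | D) & A
= ~C & (B & A | D) | C & (B & ~~A | D)
= ~C & (B & A | D) | C & (B & A | D)
= B & A | D
This depends on A, B, D, so it is not a constant.

no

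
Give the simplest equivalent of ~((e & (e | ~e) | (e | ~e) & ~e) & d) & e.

~d & e

~((e & (e | ~e) | (e | ~e) & ~e) & d) & e
= ~((e | ~e) & d) & e   — distribution
= ~d & e   — complement / identity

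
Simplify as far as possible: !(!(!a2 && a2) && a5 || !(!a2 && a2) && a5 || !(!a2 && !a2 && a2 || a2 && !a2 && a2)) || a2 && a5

!(!(!a2 && a2) && a5 || !(!a2 && a2) && a5 || !(!a2 && !a2 && a2 || a2 && !a2 && a2)) || a2 && a5
= !(!(!a2 && a2) && a5 || !(!a2 && !a2 && a2 || a2 && !a2 && a2)) || a2 && a5
= !(!(!a2 && a2) && a5 || !(!a2 && a2)) || a2 && a5
= !!(!a2 && a2) || a2 && a5
= !a2 && a2 || a2 && a5
= a2 && a5

a2 && a5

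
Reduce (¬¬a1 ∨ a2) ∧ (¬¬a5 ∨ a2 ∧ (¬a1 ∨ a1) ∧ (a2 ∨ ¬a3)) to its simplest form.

a1 ∧ a5 ∨ a2

(¬¬a1 ∨ a2) ∧ (¬¬a5 ∨ a2 ∧ (¬a1 ∨ a1) ∧ (a2 ∨ ¬a3))
= (¬¬a1 ∨ a2) ∧ (¬¬a5 ∨ a2 ∧ (a2 ∨ ¬a3))   — complement / identity
= (a1 ∨ a2) ∧ (¬¬a5 ∨ a2 ∧ (a2 ∨ ¬a3))   — double negation
= (a1 ∨ a2) ∧ (¬¬a5 ∨ a2)   — absorption
= (a1 ∨ a2) ∧ (a5 ∨ a2)   — double negation
= a1 ∧ a5 ∨ a2   — distribution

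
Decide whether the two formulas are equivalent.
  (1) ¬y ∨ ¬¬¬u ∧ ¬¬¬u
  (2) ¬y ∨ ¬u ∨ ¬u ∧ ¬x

Yes

E1: ¬y ∨ ¬¬¬u ∧ ¬¬¬u
    = ¬y ∨ ¬¬¬u   (idempotence)
    = ¬y ∨ ¬u   (double negation)
E2: ¬y ∨ ¬u ∨ ¬u ∧ ¬x
    = ¬y ∨ ¬u   (absorption)
Both reduce to ¬y ∨ ¬u, so they are equivalent.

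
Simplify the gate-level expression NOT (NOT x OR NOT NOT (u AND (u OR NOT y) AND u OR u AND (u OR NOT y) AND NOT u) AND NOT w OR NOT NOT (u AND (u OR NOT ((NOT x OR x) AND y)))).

NOT (NOT x OR NOT NOT (u AND (u OR NOT y) AND u OR u AND (u OR NOT y) AND NOT u) AND NOT w OR NOT NOT (u AND (u OR NOT ((NOT x OR x) AND y))))
= NOT (NOT x OR NOT NOT (u AND (u OR NOT y)) AND NOT w OR NOT NOT (u AND (u OR NOT ((NOT x OR x) AND y))))   — distribution
= NOT (NOT x OR NOT NOT (u AND (u OR NOT y)) AND NOT w OR NOT NOT (u AND (u OR NOT y)))   — complement / identity
= NOT (NOT x OR NOT NOT (u AND (u OR NOT y)))   — absorption
= NOT (NOT x OR NOT NOT u)   — absorption
= x AND NOT u   — De Morgan

x AND NOT u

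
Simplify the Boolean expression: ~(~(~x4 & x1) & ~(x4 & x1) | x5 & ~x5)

~(~(~x4 & x1) & ~(x4 & x1) | x5 & ~x5)
= ~(~(~x4 & x1) & ~(x4 & x1))   [complement / identity]
= ~x4 & x1 | x4 & x1   [De Morgan]
= x1   [distribution]

x1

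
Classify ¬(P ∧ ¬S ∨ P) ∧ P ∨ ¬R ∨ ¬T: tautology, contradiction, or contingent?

¬(P ∧ ¬S ∨ P) ∧ P ∨ ¬R ∨ ¬T
= ¬P ∧ P ∨ ¬R ∨ ¬T   (absorption)
= ¬R ∨ ¬T   (complement / identity)
This depends on R, T, so it is not a constant.

contingent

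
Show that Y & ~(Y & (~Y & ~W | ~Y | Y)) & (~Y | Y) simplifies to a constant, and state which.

Y & ~(Y & (~Y & ~W | ~Y | Y)) & (~Y | Y)
= Y & ~(Y & (~Y | Y)) & (~Y | Y)   (absorption)
= Y & ~Y & (~Y | Y)   (complement / identity)
= Y & ~Y   (complement / identity)
= 0   (complement)

0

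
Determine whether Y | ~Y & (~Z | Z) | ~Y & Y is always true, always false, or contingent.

Y | ~Y & (~Z | Z) | ~Y & Y
= Y | ~Y & (~Z | Z)   [complement / identity]
= Y | ~Y   [complement / identity]
= 1   [complement]

always true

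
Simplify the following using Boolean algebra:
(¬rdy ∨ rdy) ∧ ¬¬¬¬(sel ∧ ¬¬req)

sel ∧ req

(¬rdy ∨ rdy) ∧ ¬¬¬¬(sel ∧ ¬¬req)
= ¬¬¬¬(sel ∧ ¬¬req)   (complement / identity)
= ¬¬¬¬(sel ∧ req)   (double negation)
= ¬¬(sel ∧ req)   (double negation)
= sel ∧ req   (double negation)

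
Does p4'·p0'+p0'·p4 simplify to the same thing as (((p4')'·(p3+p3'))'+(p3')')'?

E1: p4'·p0'+p0'·p4
    = p0'
E2: (((p4')'·(p3+p3'))'+(p3')')'
    = (p4')'·(p3+p3')·p3'
    = (p4')'·p3'
    = p4·p3'
These differ: at p0=0, p3=0, p4=0, E1 = 1 but E2 = 0.

No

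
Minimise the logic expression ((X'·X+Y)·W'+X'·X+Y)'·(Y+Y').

Y'

((X'·X+Y)·W'+X'·X+Y)'·(Y+Y')
= (X'·X+Y)'·(Y+Y')   [absorption]
= Y'·(Y+Y')   [complement / identity]
= Y'   [complement / identity]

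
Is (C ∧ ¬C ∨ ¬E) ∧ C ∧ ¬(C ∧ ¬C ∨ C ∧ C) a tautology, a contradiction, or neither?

(C ∧ ¬C ∨ ¬E) ∧ C ∧ ¬(C ∧ ¬C ∨ C ∧ C)
= (C ∧ ¬C ∨ ¬E) ∧ C ∧ ¬C   [distribution]
= C ∧ ¬C   [absorption]
= False   [complement]

contradiction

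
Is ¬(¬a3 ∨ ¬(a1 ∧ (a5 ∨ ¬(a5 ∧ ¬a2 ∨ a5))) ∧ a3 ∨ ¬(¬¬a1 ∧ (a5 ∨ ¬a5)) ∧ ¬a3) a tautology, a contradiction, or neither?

neither

¬(¬a3 ∨ ¬(a1 ∧ (a5 ∨ ¬(a5 ∧ ¬a2 ∨ a5))) ∧ a3 ∨ ¬(¬¬a1 ∧ (a5 ∨ ¬a5)) ∧ ¬a3)
= ¬(¬a3 ∨ ¬(a1 ∧ (a5 ∨ ¬(a5 ∧ ¬a2 ∨ a5))) ∧ a3 ∨ ¬(a1 ∧ (a5 ∨ ¬a5)) ∧ ¬a3)
= ¬(¬a3 ∨ ¬(a1 ∧ (a5 ∨ ¬a5)) ∧ a3 ∨ ¬(a1 ∧ (a5 ∨ ¬a5)) ∧ ¬a3)
= ¬(¬a3 ∨ ¬(a1 ∧ (a5 ∨ ¬a5)))
= a3 ∧ a1 ∧ (a5 ∨ ¬a5)
= a3 ∧ a1
This depends on a1, a3, so it is not a constant.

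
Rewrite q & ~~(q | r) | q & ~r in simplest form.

q

q & ~~(q | r) | q & ~r
= q & (q | r) | q & ~r   [double negation]
= q | q & ~r   [absorption]
= q   [absorption]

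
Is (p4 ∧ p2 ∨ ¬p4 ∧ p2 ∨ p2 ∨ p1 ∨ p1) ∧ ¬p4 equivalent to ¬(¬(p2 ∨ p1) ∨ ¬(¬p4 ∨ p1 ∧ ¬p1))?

E1: (p4 ∧ p2 ∨ ¬p4 ∧ p2 ∨ p2 ∨ p1 ∨ p1) ∧ ¬p4
    = (p2 ∨ p2 ∨ p1 ∨ p1) ∧ ¬p4
    = (p2 ∨ p2 ∨ p1) ∧ ¬p4
    = (p2 ∨ p1) ∧ ¬p4
E2: ¬(¬(p2 ∨ p1) ∨ ¬(¬p4 ∨ p1 ∧ ¬p1))
    = ¬(¬(p2 ∨ p1) ∨ ¬¬p4)
    = (p2 ∨ p1) ∧ ¬p4
Both reduce to (p2 ∨ p1) ∧ ¬p4, so they are equivalent.

Yes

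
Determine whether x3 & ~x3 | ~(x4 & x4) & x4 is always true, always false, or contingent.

x3 & ~x3 | ~(x4 & x4) & x4
= ~(x4 & x4) & x4
= ~x4 & x4
= 0

always false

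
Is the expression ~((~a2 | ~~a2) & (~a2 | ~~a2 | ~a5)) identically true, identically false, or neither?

identically false

~((~a2 | ~~a2) & (~a2 | ~~a2 | ~a5))
= ~(~a2 | ~~a2)   (absorption)
= a2 & ~a2   (De Morgan)
= 0   (complement)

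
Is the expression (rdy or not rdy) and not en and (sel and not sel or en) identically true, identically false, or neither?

(rdy or not rdy) and not en and (sel and not sel or en)
= not en and (sel and not sel or en)
= not en and en
= False

identically false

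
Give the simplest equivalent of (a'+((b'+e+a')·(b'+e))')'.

a·(b'+e)

(a'+((b'+e+a')·(b'+e))')'
= (a'+(b'+e)')'
= a·(b'+e)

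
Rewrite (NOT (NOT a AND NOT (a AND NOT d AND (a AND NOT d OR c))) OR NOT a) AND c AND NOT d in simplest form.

c AND NOT d

(NOT (NOT a AND NOT (a AND NOT d AND (a AND NOT d OR c))) OR NOT a) AND c AND NOT d
= (a OR a AND NOT d AND (a AND NOT d OR c) OR NOT a) AND c AND NOT d   (De Morgan)
= (a OR a AND NOT d OR NOT a) AND c AND NOT d   (absorption)
= (a OR NOT a) AND c AND NOT d   (absorption)
= c AND NOT d   (complement / identity)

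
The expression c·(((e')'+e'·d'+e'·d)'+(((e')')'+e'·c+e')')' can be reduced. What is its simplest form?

c·(((e')'+e'·d'+e'·d)'+(((e')')'+e'·c+e')')'
= c·(((e')'+e')'+(((e')')'+e'·c+e')')'   (distribution)
= c·(((e')'+e')'+(e'+e'·c+e')')'   (double negation)
= c·(((e')'+e')'+(e'+e')')'   (absorption)
= c·(((e')'+e')'+e·e)'   (De Morgan)
= c·(e'·e+e·e)'   (De Morgan)
= c·e'   (distribution)

c·e'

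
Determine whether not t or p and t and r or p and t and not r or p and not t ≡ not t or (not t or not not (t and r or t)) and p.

Yes

E1: not t or p and t and r or p and t and not r or p and not t
    = not t or p and t or p and not t   — distribution
    = not t or p   — distribution
E2: not t or (not t or not not (t and r or t)) and p
    = not t or (not t or t and r or t) and p   — double negation
    = not t or (not t or t) and p   — absorption
    = not t or p   — complement / identity
Both reduce to not t or p, so they are equivalent.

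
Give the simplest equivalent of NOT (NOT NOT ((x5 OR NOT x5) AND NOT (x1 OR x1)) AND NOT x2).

NOT (NOT NOT ((x5 OR NOT x5) AND NOT (x1 OR x1)) AND NOT x2)
= NOT ((x5 OR NOT x5) AND NOT (x1 OR x1)) OR x2   [De Morgan]
= NOT NOT (x1 OR x1) OR x2   [complement / identity]
= x1 OR x1 OR x2   [double negation]
= x1 OR x2   [idempotence]

x1 OR x2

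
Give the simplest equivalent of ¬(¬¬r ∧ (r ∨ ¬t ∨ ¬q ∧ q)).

¬(¬¬r ∧ (r ∨ ¬t ∨ ¬q ∧ q))
= ¬(¬¬r ∧ (r ∨ ¬t))
= ¬(r ∧ (r ∨ ¬t))
= ¬r

¬r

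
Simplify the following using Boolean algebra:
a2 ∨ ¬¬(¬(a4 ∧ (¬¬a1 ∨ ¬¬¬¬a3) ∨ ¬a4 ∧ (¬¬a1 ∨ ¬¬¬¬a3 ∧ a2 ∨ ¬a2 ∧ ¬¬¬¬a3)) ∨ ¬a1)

a2 ∨ ¬¬(¬(a4 ∧ (¬¬a1 ∨ ¬¬¬¬a3) ∨ ¬a4 ∧ (¬¬a1 ∨ ¬¬¬¬a3 ∧ a2 ∨ ¬a2 ∧ ¬¬¬¬a3)) ∨ ¬a1)
= a2 ∨ ¬¬(¬(a4 ∧ (¬¬a1 ∨ ¬¬¬¬a3) ∨ ¬a4 ∧ (¬¬a1 ∨ ¬¬¬¬a3)) ∨ ¬a1)   [distribution]
= a2 ∨ ¬¬(¬(¬¬a1 ∨ ¬¬¬¬a3) ∨ ¬a1)   [distribution]
= a2 ∨ ¬¬(¬a1 ∧ ¬¬¬a3 ∨ ¬a1)   [De Morgan]
= a2 ∨ ¬¬(¬a1 ∧ ¬a3 ∨ ¬a1)   [double negation]
= a2 ∨ ¬¬¬a1   [absorption]
= a2 ∨ ¬a1   [double negation]

a2 ∨ ¬a1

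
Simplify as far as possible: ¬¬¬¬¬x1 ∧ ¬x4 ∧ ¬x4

¬x1 ∧ ¬x4

¬¬¬¬¬x1 ∧ ¬x4 ∧ ¬x4
= ¬¬¬x1 ∧ ¬x4 ∧ ¬x4   — double negation
= ¬¬¬x1 ∧ ¬x4   — idempotence
= ¬x1 ∧ ¬x4   — double negation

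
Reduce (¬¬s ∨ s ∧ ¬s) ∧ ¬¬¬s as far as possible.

(¬¬s ∨ s ∧ ¬s) ∧ ¬¬¬s
= (s ∨ s ∧ ¬s) ∧ ¬¬¬s   (double negation)
= s ∧ ¬¬¬s   (complement / identity)
= s ∧ ¬s   (double negation)
= False   (complement)

False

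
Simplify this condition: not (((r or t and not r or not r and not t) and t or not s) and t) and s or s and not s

not (((r or t and not r or not r and not t) and t or not s) and t) and s or s and not s
= not (((r or not r) and t or not s) and t) and s or s and not s   — distribution
= not ((t or not s) and t) and s or s and not s   — complement / identity
= not ((t or not s) and t) and s   — complement / identity
= not t and s   — absorption

not t and s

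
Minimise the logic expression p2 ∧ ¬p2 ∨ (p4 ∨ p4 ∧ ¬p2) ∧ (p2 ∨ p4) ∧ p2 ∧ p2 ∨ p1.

p2 ∧ ¬p2 ∨ (p4 ∨ p4 ∧ ¬p2) ∧ (p2 ∨ p4) ∧ p2 ∧ p2 ∨ p1
= p2 ∧ ¬p2 ∨ (p4 ∨ p4 ∧ ¬p2) ∧ (p2 ∨ p4) ∧ p2 ∨ p1   — idempotence
= p2 ∧ ¬p2 ∨ p4 ∧ (p2 ∨ p4) ∧ p2 ∨ p1   — absorption
= p2 ∧ ¬p2 ∨ p4 ∧ p2 ∨ p1   — absorption
= p4 ∧ p2 ∨ p1   — complement / identity

p4 ∧ p2 ∨ p1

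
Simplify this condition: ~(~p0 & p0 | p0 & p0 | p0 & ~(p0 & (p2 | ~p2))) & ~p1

~p0 & ~p1

~(~p0 & p0 | p0 & p0 | p0 & ~(p0 & (p2 | ~p2))) & ~p1
= ~(~p0 & p0 | p0 & p0 | p0 & ~p0) & ~p1
= ~(~p0 & p0 | p0 & p0) & ~p1
= ~p0 & ~p1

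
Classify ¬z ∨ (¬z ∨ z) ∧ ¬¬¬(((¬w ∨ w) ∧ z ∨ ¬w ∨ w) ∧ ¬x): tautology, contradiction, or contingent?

contingent

¬z ∨ (¬z ∨ z) ∧ ¬¬¬(((¬w ∨ w) ∧ z ∨ ¬w ∨ w) ∧ ¬x)
= ¬z ∨ (¬z ∨ z) ∧ ¬¬¬((¬w ∨ w) ∧ ¬x)   (absorption)
= ¬z ∨ (¬z ∨ z) ∧ ¬¬¬¬x   (complement / identity)
= ¬z ∨ ¬¬¬¬x   (complement / identity)
= ¬z ∨ ¬¬x   (double negation)
= ¬z ∨ x   (double negation)
This depends on x, z, so it is not a constant.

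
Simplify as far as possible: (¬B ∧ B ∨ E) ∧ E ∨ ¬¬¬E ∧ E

E

(¬B ∧ B ∨ E) ∧ E ∨ ¬¬¬E ∧ E
= (¬B ∧ B ∨ E) ∧ E ∨ ¬E ∧ E   [double negation]
= E ∧ E ∨ ¬E ∧ E   [complement / identity]
= E   [distribution]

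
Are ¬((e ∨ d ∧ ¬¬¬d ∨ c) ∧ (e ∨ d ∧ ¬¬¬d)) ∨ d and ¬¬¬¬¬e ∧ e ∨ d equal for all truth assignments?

No

E1: ¬((e ∨ d ∧ ¬¬¬d ∨ c) ∧ (e ∨ d ∧ ¬¬¬d)) ∨ d
    = ¬(e ∨ d ∧ ¬¬¬d) ∨ d
    = ¬(e ∨ d ∧ ¬d) ∨ d
    = ¬e ∨ d
E2: ¬¬¬¬¬e ∧ e ∨ d
    = ¬¬¬e ∧ e ∨ d
    = ¬e ∧ e ∨ d
    = d
These differ: at c=0, d=0, e=0, E1 = 1 but E2 = 0.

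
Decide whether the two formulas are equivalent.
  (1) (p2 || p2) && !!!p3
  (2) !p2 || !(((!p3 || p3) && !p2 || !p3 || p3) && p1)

E1: (p2 || p2) && !!!p3
    = (p2 || p2) && !p3
    = p2 && !p3
E2: !p2 || !(((!p3 || p3) && !p2 || !p3 || p3) && p1)
    = !p2 || !((!p3 || p3) && p1)
    = !p2 || !p1
These differ: at p1=0, p2=0, p3=1, E1 = 0 but E2 = 1.

No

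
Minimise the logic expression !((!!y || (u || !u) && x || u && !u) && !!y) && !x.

!y && !x

!((!!y || (u || !u) && x || u && !u) && !!y) && !x
= !((!!y || x || u && !u) && !!y) && !x   — complement / identity
= !((!!y || x) && !!y) && !x   — complement / identity
= !!!y && !x   — absorption
= !y && !x   — double negation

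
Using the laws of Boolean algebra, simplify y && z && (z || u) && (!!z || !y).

y && z && (z || u) && (!!z || !y)
= y && z && (z || u) && (z || !y)   [double negation]
= y && z && (z || !y)   [absorption]
= y && z   [absorption]

y && z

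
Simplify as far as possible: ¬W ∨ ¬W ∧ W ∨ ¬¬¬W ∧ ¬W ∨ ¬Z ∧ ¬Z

¬W ∨ ¬W ∧ W ∨ ¬¬¬W ∧ ¬W ∨ ¬Z ∧ ¬Z
= ¬W ∨ ¬W ∧ W ∨ ¬¬¬W ∧ ¬W ∨ ¬Z   [idempotence]
= ¬W ∨ ¬W ∧ W ∨ ¬W ∧ ¬W ∨ ¬Z   [double negation]
= ¬W ∨ ¬W ∨ ¬Z   [distribution]
= ¬W ∨ ¬Z   [idempotence]

¬W ∨ ¬Z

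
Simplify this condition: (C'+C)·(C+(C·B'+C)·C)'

(C'+C)·(C+(C·B'+C)·C)'
= (C'+C)·(C+C·C)'   — absorption
= (C+C·C)'   — complement / identity
= (C+C)'   — idempotence
= C'   — idempotence

C'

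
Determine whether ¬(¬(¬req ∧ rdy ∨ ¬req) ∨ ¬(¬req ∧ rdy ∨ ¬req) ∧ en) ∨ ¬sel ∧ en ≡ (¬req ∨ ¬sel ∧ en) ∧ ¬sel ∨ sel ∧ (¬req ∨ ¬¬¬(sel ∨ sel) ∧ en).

E1: ¬(¬(¬req ∧ rdy ∨ ¬req) ∨ ¬(¬req ∧ rdy ∨ ¬req) ∧ en) ∨ ¬sel ∧ en
    = ¬¬(¬req ∧ rdy ∨ ¬req) ∨ ¬sel ∧ en   — absorption
    = ¬req ∧ rdy ∨ ¬req ∨ ¬sel ∧ en   — double negation
    = ¬req ∨ ¬sel ∧ en   — absorption
E2: (¬req ∨ ¬sel ∧ en) ∧ ¬sel ∨ sel ∧ (¬req ∨ ¬¬¬(sel ∨ sel) ∧ en)
    = (¬req ∨ ¬sel ∧ en) ∧ ¬sel ∨ sel ∧ (¬req ∨ ¬¬¬sel ∧ en)   — idempotence
    = (¬req ∨ ¬sel ∧ en) ∧ ¬sel ∨ sel ∧ (¬req ∨ ¬sel ∧ en)   — double negation
    = ¬req ∨ ¬sel ∧ en   — distribution
Both reduce to ¬req ∨ ¬sel ∧ en, so they are equivalent.

Yes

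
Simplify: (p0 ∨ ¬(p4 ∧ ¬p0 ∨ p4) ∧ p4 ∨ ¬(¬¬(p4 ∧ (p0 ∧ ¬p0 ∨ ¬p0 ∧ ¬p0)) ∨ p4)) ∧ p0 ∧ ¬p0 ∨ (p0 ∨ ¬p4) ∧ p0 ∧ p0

(p0 ∨ ¬(p4 ∧ ¬p0 ∨ p4) ∧ p4 ∨ ¬(¬¬(p4 ∧ (p0 ∧ ¬p0 ∨ ¬p0 ∧ ¬p0)) ∨ p4)) ∧ p0 ∧ ¬p0 ∨ (p0 ∨ ¬p4) ∧ p0 ∧ p0
= (p0 ∨ ¬(p4 ∧ ¬p0 ∨ p4) ∧ p4 ∨ ¬(¬¬(p4 ∧ ¬p0) ∨ p4)) ∧ p0 ∧ ¬p0 ∨ (p0 ∨ ¬p4) ∧ p0 ∧ p0
= (p0 ∨ ¬(p4 ∧ ¬p0 ∨ p4) ∧ p4 ∨ ¬(p4 ∧ ¬p0 ∨ p4)) ∧ p0 ∧ ¬p0 ∨ (p0 ∨ ¬p4) ∧ p0 ∧ p0
= (p0 ∨ ¬(p4 ∧ ¬p0 ∨ p4)) ∧ p0 ∧ ¬p0 ∨ (p0 ∨ ¬p4) ∧ p0 ∧ p0
= (p0 ∨ ¬p4) ∧ p0 ∧ ¬p0 ∨ (p0 ∨ ¬p4) ∧ p0 ∧ p0
= (p0 ∨ ¬p4) ∧ p0
= p0

p0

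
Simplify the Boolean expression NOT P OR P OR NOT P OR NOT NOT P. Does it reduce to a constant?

NOT P OR P OR NOT P OR NOT NOT P
= NOT P OR P OR NOT P OR P   — double negation
= NOT P OR P   — idempotence
= TRUE   — complement

TRUE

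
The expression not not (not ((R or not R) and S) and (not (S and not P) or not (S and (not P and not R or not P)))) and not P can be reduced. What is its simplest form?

not S and not P

not not (not ((R or not R) and S) and (not (S and not P) or not (S and (not P and not R or not P)))) and not P
= not not (not S and (not (S and not P) or not (S and (not P and not R or not P)))) and not P
= not not (not S and (not (S and not P) or not (S and not P))) and not P
= not not (not S and not (S and not P)) and not P
= not (S or S and not P) and not P
= not S and not P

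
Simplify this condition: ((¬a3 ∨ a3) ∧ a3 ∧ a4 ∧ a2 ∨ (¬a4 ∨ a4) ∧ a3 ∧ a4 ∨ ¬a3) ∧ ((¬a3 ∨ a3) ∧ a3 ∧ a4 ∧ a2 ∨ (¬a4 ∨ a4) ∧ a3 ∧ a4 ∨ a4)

((¬a3 ∨ a3) ∧ a3 ∧ a4 ∧ a2 ∨ (¬a4 ∨ a4) ∧ a3 ∧ a4 ∨ ¬a3) ∧ ((¬a3 ∨ a3) ∧ a3 ∧ a4 ∧ a2 ∨ (¬a4 ∨ a4) ∧ a3 ∧ a4 ∨ a4)
= ¬a3 ∧ a4 ∨ (¬a3 ∨ a3) ∧ a3 ∧ a4 ∧ a2 ∨ (¬a4 ∨ a4) ∧ a3 ∧ a4   (distribution)
= ¬a3 ∧ a4 ∨ (¬a3 ∨ a3) ∧ a3 ∧ a4 ∧ a2 ∨ a3 ∧ a4   (complement / identity)
= ¬a3 ∧ a4 ∨ a3 ∧ a4 ∧ a2 ∨ a3 ∧ a4   (complement / identity)
= ¬a3 ∧ a4 ∨ a3 ∧ a4   (absorption)
= a4   (distribution)

a4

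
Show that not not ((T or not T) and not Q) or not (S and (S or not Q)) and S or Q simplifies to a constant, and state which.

not not ((T or not T) and not Q) or not (S and (S or not Q)) and S or Q
= not not ((T or not T) and not Q) or not S and S or Q   [absorption]
= not not ((T or not T) and not Q) or Q   [complement / identity]
= not not not Q or Q   [complement / identity]
= not Q or Q   [double negation]
= True   [complement]

True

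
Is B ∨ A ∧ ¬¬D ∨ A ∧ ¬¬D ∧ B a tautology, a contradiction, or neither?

neither

B ∨ A ∧ ¬¬D ∨ A ∧ ¬¬D ∧ B
= B ∨ A ∧ ¬¬D   — absorption
= B ∨ A ∧ D   — double negation
This depends on A, B, D, so it is not a constant.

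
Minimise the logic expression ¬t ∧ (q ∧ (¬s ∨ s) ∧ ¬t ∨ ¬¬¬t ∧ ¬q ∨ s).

¬t ∧ (q ∧ (¬s ∨ s) ∧ ¬t ∨ ¬¬¬t ∧ ¬q ∨ s)
= ¬t ∧ (q ∧ (¬s ∨ s) ∧ ¬t ∨ ¬t ∧ ¬q ∨ s)
= ¬t ∧ (q ∧ ¬t ∨ ¬t ∧ ¬q ∨ s)
= ¬t ∧ (¬t ∨ s)
= ¬t

¬t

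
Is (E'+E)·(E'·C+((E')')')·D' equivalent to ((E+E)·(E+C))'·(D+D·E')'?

E1: (E'+E)·(E'·C+((E')')')·D'
    = (E'+E)·(E'·C+E')·D'   [double negation]
    = (E'·C+E')·D'   [complement / identity]
    = E'·D'   [absorption]
E2: ((E+E)·(E+C))'·(D+D·E')'
    = (E·(E+C))'·(D+D·E')'   [idempotence]
    = E'·(D+D·E')'   [absorption]
    = E'·D'   [absorption]
Both reduce to E'·D', so they are equivalent.

Yes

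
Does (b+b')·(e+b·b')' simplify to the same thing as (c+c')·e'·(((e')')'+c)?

E1: (b+b')·(e+b·b')'
    = (e+b·b')'   [complement / identity]
    = e'   [complement / identity]
E2: (c+c')·e'·(((e')')'+c)
    = (c+c')·e'·(e'+c)   [double negation]
    = (c+c')·e'   [absorption]
    = e'   [complement / identity]
Both reduce to e', so they are equivalent.

Yes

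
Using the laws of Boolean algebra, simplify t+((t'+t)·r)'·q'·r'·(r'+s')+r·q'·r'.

t+q'·r'

t+((t'+t)·r)'·q'·r'·(r'+s')+r·q'·r'
= t+((t'+t)·r)'·q'·r'+r·q'·r'
= t+r'·q'·r'+r·q'·r'
= t+q'·r'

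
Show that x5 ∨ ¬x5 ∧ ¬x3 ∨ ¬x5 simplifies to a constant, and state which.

True

x5 ∨ ¬x5 ∧ ¬x3 ∨ ¬x5
= x5 ∨ ¬x5
= True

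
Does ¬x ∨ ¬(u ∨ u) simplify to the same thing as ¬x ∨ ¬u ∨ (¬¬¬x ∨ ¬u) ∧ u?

E1: ¬x ∨ ¬(u ∨ u)
    = ¬x ∨ ¬u
E2: ¬x ∨ ¬u ∨ (¬¬¬x ∨ ¬u) ∧ u
    = ¬x ∨ ¬u ∨ (¬x ∨ ¬u) ∧ u
    = ¬x ∨ ¬u
Both reduce to ¬x ∨ ¬u, so they are equivalent.

Yes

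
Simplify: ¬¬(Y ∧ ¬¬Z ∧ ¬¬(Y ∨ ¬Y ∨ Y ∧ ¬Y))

Y ∧ Z

¬¬(Y ∧ ¬¬Z ∧ ¬¬(Y ∨ ¬Y ∨ Y ∧ ¬Y))
= ¬¬(Y ∧ ¬¬Z ∧ ¬¬(Y ∨ ¬Y))
= ¬¬(Y ∧ Z ∧ ¬¬(Y ∨ ¬Y))
= ¬¬(Y ∧ Z ∧ (Y ∨ ¬Y))
= ¬¬(Y ∧ Z)
= Y ∧ Z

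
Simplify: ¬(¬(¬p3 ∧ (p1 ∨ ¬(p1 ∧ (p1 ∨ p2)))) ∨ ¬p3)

¬(¬(¬p3 ∧ (p1 ∨ ¬(p1 ∧ (p1 ∨ p2)))) ∨ ¬p3)
= ¬(¬(¬p3 ∧ (p1 ∨ ¬p1)) ∨ ¬p3)
= ¬(¬¬p3 ∨ ¬p3)
= ¬p3 ∧ p3
= False

False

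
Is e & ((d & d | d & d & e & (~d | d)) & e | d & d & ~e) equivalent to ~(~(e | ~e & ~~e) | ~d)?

Yes

E1: e & ((d & d | d & d & e & (~d | d)) & e | d & d & ~e)
    = e & ((d & d | d & d & e) & e | d & d & ~e)
    = e & (d & d & e | d & d & ~e)
    = e & d & d
    = e & d
E2: ~(~(e | ~e & ~~e) | ~d)
    = ~(~(e | ~e & e) | ~d)
    = (e | ~e & e) & d
    = e & d
Both reduce to e & d, so they are equivalent.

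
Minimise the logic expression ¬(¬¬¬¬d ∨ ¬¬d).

¬(¬¬¬¬d ∨ ¬¬d)
= ¬¬¬d ∧ ¬d   (De Morgan)
= ¬d ∧ ¬d   (double negation)
= ¬d   (idempotence)

¬d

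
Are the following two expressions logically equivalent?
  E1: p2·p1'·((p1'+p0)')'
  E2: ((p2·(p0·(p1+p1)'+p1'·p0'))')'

E1: p2·p1'·((p1'+p0)')'
    = p2·p1'·(p1'+p0)   [double negation]
    = p2·p1'   [absorption]
E2: ((p2·(p0·(p1+p1)'+p1'·p0'))')'
    = p2·(p0·(p1+p1)'+p1'·p0')   [double negation]
    = p2·(p0·p1'+p1'·p0')   [idempotence]
    = p2·p1'   [distribution]
Both reduce to p2·p1', so they are equivalent.

Yes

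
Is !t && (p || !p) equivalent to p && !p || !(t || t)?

E1: !t && (p || !p)
    = !t   (complement / identity)
E2: p && !p || !(t || t)
    = !(t || t)   (complement / identity)
    = !t   (idempotence)
Both reduce to !t, so they are equivalent.

Yes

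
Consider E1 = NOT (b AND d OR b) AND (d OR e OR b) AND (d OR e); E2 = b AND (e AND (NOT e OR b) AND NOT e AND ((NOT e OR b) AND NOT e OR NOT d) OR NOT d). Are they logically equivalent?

No

E1: NOT (b AND d OR b) AND (d OR e OR b) AND (d OR e)
    = NOT b AND (d OR e OR b) AND (d OR e)
    = NOT b AND (d OR e)
E2: b AND (e AND (NOT e OR b) AND NOT e AND ((NOT e OR b) AND NOT e OR NOT d) OR NOT d)
    = b AND (e AND (NOT e OR b) AND NOT e OR NOT d)
    = b AND (e AND NOT e OR NOT d)
    = b AND NOT d
These differ: at b=1, d=0, e=0, E1 = 0 but E2 = 1.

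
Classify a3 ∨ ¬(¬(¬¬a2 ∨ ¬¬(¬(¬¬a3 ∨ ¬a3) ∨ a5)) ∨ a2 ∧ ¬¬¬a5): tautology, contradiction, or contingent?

contingent

a3 ∨ ¬(¬(¬¬a2 ∨ ¬¬(¬(¬¬a3 ∨ ¬a3) ∨ a5)) ∨ a2 ∧ ¬¬¬a5)
= a3 ∨ ¬(¬a2 ∧ ¬(¬(¬¬a3 ∨ ¬a3) ∨ a5) ∨ a2 ∧ ¬¬¬a5)
= a3 ∨ ¬(¬a2 ∧ ¬(¬a3 ∧ a3 ∨ a5) ∨ a2 ∧ ¬¬¬a5)
= a3 ∨ ¬(¬a2 ∧ ¬a5 ∨ a2 ∧ ¬¬¬a5)
= a3 ∨ ¬(¬a2 ∧ ¬a5 ∨ a2 ∧ ¬a5)
= a3 ∨ ¬¬a5
= a3 ∨ a5
This depends on a3, a5, so it is not a constant.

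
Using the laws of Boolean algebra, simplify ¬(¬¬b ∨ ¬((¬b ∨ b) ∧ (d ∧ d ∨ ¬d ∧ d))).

¬(¬¬b ∨ ¬((¬b ∨ b) ∧ (d ∧ d ∨ ¬d ∧ d)))
= ¬(¬¬b ∨ ¬((¬b ∨ b) ∧ d))   [distribution]
= ¬(¬¬b ∨ ¬d)   [complement / identity]
= ¬b ∧ d   [De Morgan]

¬b ∧ d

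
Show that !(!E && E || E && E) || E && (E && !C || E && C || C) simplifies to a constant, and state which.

!(!E && E || E && E) || E && (E && !C || E && C || C)
= !E || E && (E && !C || E && C || C)   [distribution]
= !E || E && (E || C)   [distribution]
= !E || E   [absorption]
= true   [complement]

true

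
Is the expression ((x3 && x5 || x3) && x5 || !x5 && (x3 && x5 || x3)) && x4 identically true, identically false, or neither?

((x3 && x5 || x3) && x5 || !x5 && (x3 && x5 || x3)) && x4
= (x3 && x5 || x3) && x4   [distribution]
= x3 && x4   [absorption]
This depends on x3, x4, so it is not a constant.

neither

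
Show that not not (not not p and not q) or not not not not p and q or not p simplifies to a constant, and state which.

not not (not not p and not q) or not not not not p and q or not p
= not not (not not p and not q) or not not p and q or not p   [double negation]
= not not p and not q or not not p and q or not p   [double negation]
= not not p or not p   [distribution]
= p or not p   [double negation]
= True   [complement]

True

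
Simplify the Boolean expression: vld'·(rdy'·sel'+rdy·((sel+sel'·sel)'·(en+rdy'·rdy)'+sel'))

vld'·(rdy'·sel'+rdy·((sel+sel'·sel)'·(en+rdy'·rdy)'+sel'))
= vld'·(rdy'·sel'+rdy·((sel+sel'·sel)'·en'+sel'))   — complement / identity
= vld'·(rdy'·sel'+rdy·(sel'·en'+sel'))   — complement / identity
= vld'·(rdy'·sel'+rdy·sel')   — absorption
= vld'·sel'   — distribution

vld'·sel'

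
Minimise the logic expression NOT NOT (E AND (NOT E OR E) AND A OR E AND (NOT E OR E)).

NOT NOT (E AND (NOT E OR E) AND A OR E AND (NOT E OR E))
= NOT NOT (E AND (NOT E OR E))
= NOT NOT E
= E

E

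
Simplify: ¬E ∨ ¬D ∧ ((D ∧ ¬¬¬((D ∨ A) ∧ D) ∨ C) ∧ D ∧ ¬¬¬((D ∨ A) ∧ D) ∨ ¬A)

¬E ∨ ¬D ∧ ¬A

¬E ∨ ¬D ∧ ((D ∧ ¬¬¬((D ∨ A) ∧ D) ∨ C) ∧ D ∧ ¬¬¬((D ∨ A) ∧ D) ∨ ¬A)
= ¬E ∨ ¬D ∧ (D ∧ ¬¬¬((D ∨ A) ∧ D) ∨ ¬A)   [absorption]
= ¬E ∨ ¬D ∧ (D ∧ ¬((D ∨ A) ∧ D) ∨ ¬A)   [double negation]
= ¬E ∨ ¬D ∧ (D ∧ ¬D ∨ ¬A)   [absorption]
= ¬E ∨ ¬D ∧ ¬A   [complement / identity]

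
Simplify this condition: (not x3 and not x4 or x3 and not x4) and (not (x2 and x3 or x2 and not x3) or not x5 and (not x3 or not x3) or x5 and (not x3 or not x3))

not x4 and (not x2 or not x3)

(not x3 and not x4 or x3 and not x4) and (not (x2 and x3 or x2 and not x3) or not x5 and (not x3 or not x3) or x5 and (not x3 or not x3))
= not x4 and (not (x2 and x3 or x2 and not x3) or not x5 and (not x3 or not x3) or x5 and (not x3 or not x3))   — distribution
= not x4 and (not (x2 and x3 or x2 and not x3) or not x3 or not x3)   — distribution
= not x4 and (not x2 or not x3 or not x3)   — distribution
= not x4 and (not x2 or not x3)   — idempotence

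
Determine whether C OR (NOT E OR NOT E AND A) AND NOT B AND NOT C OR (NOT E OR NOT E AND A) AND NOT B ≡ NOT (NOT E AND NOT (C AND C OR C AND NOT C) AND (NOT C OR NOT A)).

E1: C OR (NOT E OR NOT E AND A) AND NOT B AND NOT C OR (NOT E OR NOT E AND A) AND NOT B
    = C OR (NOT E OR NOT E AND A) AND NOT B   [absorption]
    = C OR NOT E AND NOT B   [absorption]
E2: NOT (NOT E AND NOT (C AND C OR C AND NOT C) AND (NOT C OR NOT A))
    = NOT (NOT E AND NOT C AND (NOT C OR NOT A))   [distribution]
    = NOT (NOT E AND NOT C)   [absorption]
    = E OR C   [De Morgan]
These differ: at A=1, B=0, C=0, E=1, E1 = 0 but E2 = 1.

No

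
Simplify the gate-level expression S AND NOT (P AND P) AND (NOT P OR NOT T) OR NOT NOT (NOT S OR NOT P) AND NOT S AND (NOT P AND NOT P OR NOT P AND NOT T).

NOT P

S AND NOT (P AND P) AND (NOT P OR NOT T) OR NOT NOT (NOT S OR NOT P) AND NOT S AND (NOT P AND NOT P OR NOT P AND NOT T)
= S AND NOT (P AND P) AND (NOT P OR NOT T) OR (NOT S OR NOT P) AND NOT S AND (NOT P AND NOT P OR NOT P AND NOT T)   — double negation
= S AND NOT (P AND P) AND (NOT P OR NOT T) OR NOT S AND (NOT P AND NOT P OR NOT P AND NOT T)   — absorption
= S AND NOT P AND (NOT P OR NOT T) OR NOT S AND (NOT P AND NOT P OR NOT P AND NOT T)   — idempotence
= S AND NOT P AND (NOT P OR NOT T) OR NOT S AND NOT P AND (NOT P OR NOT T)   — distribution
= NOT P AND (NOT P OR NOT T)   — distribution
= NOT P   — absorption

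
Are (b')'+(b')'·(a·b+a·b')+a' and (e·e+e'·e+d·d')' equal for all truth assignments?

No

E1: (b')'+(b')'·(a·b+a·b')+a'
    = (b')'+(b')'·a+a'   (distribution)
    = (b')'+a'   (absorption)
    = b+a'   (double negation)
E2: (e·e+e'·e+d·d')'
    = (e+d·d')'   (distribution)
    = e'   (complement / identity)
These differ: at a=0, b=0, d=0, e=1, E1 = 1 but E2 = 0.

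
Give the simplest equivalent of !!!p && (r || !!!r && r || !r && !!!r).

!p

!!!p && (r || !!!r && r || !r && !!!r)
= !!!p && (r || !!!r)   — distribution
= !!!p && (r || !r)   — double negation
= !!!p   — complement / identity
= !p   — double negation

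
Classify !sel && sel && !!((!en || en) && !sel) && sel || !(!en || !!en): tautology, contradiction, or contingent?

!sel && sel && !!((!en || en) && !sel) && sel || !(!en || !!en)
= !sel && sel && !!((!en || en) && !sel) && sel || en && !en   — De Morgan
= !sel && sel && !!!sel && sel || en && !en   — complement / identity
= !sel && sel && !sel && sel || en && !en   — double negation
= !sel && sel || en && !en   — idempotence
= !sel && sel   — complement / identity
= false   — complement

contradiction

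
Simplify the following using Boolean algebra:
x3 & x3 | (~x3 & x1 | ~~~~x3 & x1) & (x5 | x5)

x3 & x3 | (~x3 & x1 | ~~~~x3 & x1) & (x5 | x5)
= x3 & x3 | (~x3 & x1 | ~~x3 & x1) & (x5 | x5)   (double negation)
= x3 | (~x3 & x1 | ~~x3 & x1) & (x5 | x5)   (idempotence)
= x3 | (~x3 & x1 | x3 & x1) & (x5 | x5)   (double negation)
= x3 | x1 & (x5 | x5)   (distribution)
= x3 | x1 & x5   (idempotence)

x3 | x1 & x5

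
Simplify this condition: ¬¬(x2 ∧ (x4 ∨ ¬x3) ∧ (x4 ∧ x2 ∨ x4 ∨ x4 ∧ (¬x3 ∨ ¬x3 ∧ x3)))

x2 ∧ x4

¬¬(x2 ∧ (x4 ∨ ¬x3) ∧ (x4 ∧ x2 ∨ x4 ∨ x4 ∧ (¬x3 ∨ ¬x3 ∧ x3)))
= x2 ∧ (x4 ∨ ¬x3) ∧ (x4 ∧ x2 ∨ x4 ∨ x4 ∧ (¬x3 ∨ ¬x3 ∧ x3))   — double negation
= x2 ∧ (x4 ∨ ¬x3) ∧ (x4 ∨ x4 ∧ (¬x3 ∨ ¬x3 ∧ x3))   — absorption
= x2 ∧ (x4 ∨ ¬x3) ∧ (x4 ∨ x4 ∧ ¬x3)   — complement / identity
= x2 ∧ (x4 ∨ ¬x3) ∧ x4   — absorption
= x2 ∧ x4   — absorption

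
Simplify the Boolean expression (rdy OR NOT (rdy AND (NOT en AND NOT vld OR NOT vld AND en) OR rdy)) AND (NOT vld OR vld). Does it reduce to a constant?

(rdy OR NOT (rdy AND (NOT en AND NOT vld OR NOT vld AND en) OR rdy)) AND (NOT vld OR vld)
= (rdy OR NOT (rdy AND NOT vld OR rdy)) AND (NOT vld OR vld)   [distribution]
= rdy OR NOT (rdy AND NOT vld OR rdy)   [complement / identity]
= rdy OR NOT rdy   [absorption]
= TRUE   [complement]

TRUE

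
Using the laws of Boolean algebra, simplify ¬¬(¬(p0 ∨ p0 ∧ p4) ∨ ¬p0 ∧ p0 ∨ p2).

¬¬(¬(p0 ∨ p0 ∧ p4) ∨ ¬p0 ∧ p0 ∨ p2)
= ¬¬(¬(p0 ∨ p0 ∧ p4) ∨ p2)
= ¬¬(¬p0 ∨ p2)
= ¬p0 ∨ p2

¬p0 ∨ p2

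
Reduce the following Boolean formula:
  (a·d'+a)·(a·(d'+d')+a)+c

(a·d'+a)·(a·(d'+d')+a)+c
= (a·d'+a)·(a·d'+a)+c
= a·d'+a+c
= a+c

a+c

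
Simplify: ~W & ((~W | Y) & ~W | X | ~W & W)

~W & ((~W | Y) & ~W | X | ~W & W)
= ~W & (~W | X | ~W & W)   [absorption]
= ~W & (~W | X)   [complement / identity]
= ~W   [absorption]

~W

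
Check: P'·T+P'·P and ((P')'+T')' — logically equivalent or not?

E1: P'·T+P'·P
    = P'·T
E2: ((P')'+T')'
    = P'·T
Both reduce to P'·T, so they are equivalent.

Yes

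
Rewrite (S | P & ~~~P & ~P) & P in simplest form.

S & P

(S | P & ~~~P & ~P) & P
= (S | P & ~P & ~P) & P   — double negation
= (S | P & ~P) & P   — idempotence
= S & P   — complement / identity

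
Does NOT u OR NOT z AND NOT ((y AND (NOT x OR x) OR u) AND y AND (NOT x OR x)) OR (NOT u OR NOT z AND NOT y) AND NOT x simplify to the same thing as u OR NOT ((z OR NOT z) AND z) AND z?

E1: NOT u OR NOT z AND NOT ((y AND (NOT x OR x) OR u) AND y AND (NOT x OR x)) OR (NOT u OR NOT z AND NOT y) AND NOT x
    = NOT u OR NOT z AND NOT (y AND (NOT x OR x)) OR (NOT u OR NOT z AND NOT y) AND NOT x   (absorption)
    = NOT u OR NOT z AND NOT y OR (NOT u OR NOT z AND NOT y) AND NOT x   (complement / identity)
    = NOT u OR NOT z AND NOT y   (absorption)
E2: u OR NOT ((z OR NOT z) AND z) AND z
    = u OR NOT z AND z   (complement / identity)
    = u   (complement / identity)
These differ: at u=1, x=1, y=0, z=1, E1 = 0 but E2 = 1.

No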